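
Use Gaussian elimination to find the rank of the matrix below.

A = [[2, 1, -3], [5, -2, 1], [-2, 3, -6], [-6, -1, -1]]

Row reduction:
R2 <- R2 - (5/2)*R1:  [    0  -9/2  17/2 ]
R3 <- R3 - (-1)*R1:  [  0   4  -9 ]
R4 <- R4 - (-3)*R1:  [   0    2  -10 ]
R3 <- R3 - (-8/9)*R2:  [     0      0  -13/9 ]
R4 <- R4 - (-4/9)*R2:  [     0      0  -56/9 ]
R4 <- R4 - (56/13)*R3:  [ 0  0  0 ]
Row echelon form:
[ 2     1     -3 ]
[ 0  -9/2   17/2 ]
[ 0     0  -13/9 ]
[ 0     0      0 ]
Nonzero rows / pivot columns: 3

rank(A) = 3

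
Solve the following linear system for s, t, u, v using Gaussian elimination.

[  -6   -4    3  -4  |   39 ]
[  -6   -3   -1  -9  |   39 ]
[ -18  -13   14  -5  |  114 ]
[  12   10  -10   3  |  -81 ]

Forward elimination on [A|b]:
R2 <- R2 - (1)*R1:  [  0   1  -4  -5   0 ]
R3 <- R3 - (3)*R1:  [  0  -1   5   7  -3 ]
R4 <- R4 - (-2)*R1:  [  0   2  -4  -5  -3 ]
R3 <- R3 - (-1)*R2:  [  0   0   1   2  -3 ]
R4 <- R4 - (2)*R2:  [  0   0   4   5  -3 ]
R4 <- R4 - (4)*R3:  [  0   0   0  -3   9 ]
Row echelon form:
[ -6  -4   3  -4  |  39 ]
[  0   1  -4  -5  |   0 ]
[  0   0   1   2  |  -3 ]
[  0   0   0  -3  |   9 ]
Back-substitution:
v = (9) / -3 = -3
u = (-3 - (2)*(-3)) / 1 = 3
t = (0 - (-4)*(3) - (-5)*(-3)) / 1 = -3
s = (39 - (-4)*(-3) - (3)*(3) - (-4)*(-3)) / -6 = -1

(-1, -3, 3, -3)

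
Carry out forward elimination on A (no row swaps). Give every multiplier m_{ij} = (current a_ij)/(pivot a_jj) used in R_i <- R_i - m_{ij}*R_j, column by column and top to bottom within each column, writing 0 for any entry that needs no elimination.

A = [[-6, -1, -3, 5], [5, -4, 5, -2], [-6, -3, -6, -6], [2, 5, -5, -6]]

multipliers: -5/6, 1, -1/3, 12/29, -28/29, 8/9

Forward elimination:
R2 <- R2 - (-5/6)*R1:  [     0  -29/6    5/2   13/6 ]
R3 <- R3 - (1)*R1:  [   0   -2   -3  -11 ]
R4 <- R4 - (-1/3)*R1:  [     0   14/3     -6  -13/3 ]
R3 <- R3 - (12/29)*R2:  [       0        0  -117/29  -345/29 ]
R4 <- R4 - (-28/29)*R2:  [       0        0  -104/29   -65/29 ]
R4 <- R4 - (8/9)*R3:  [    0     0     0  25/3 ]
Multipliers (in order of application): m_{21} = -5/6, m_{31} = 1, m_{41} = -1/3, m_{32} = 12/29, m_{42} = -28/29, m_{43} = 8/9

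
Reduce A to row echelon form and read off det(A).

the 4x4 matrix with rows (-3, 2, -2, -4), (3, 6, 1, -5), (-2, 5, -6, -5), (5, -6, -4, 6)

Forward elimination:
R2 <- R2 - (-1)*R1:  [  0   8  -1  -9 ]
R3 <- R3 - (2/3)*R1:  [     0   11/3  -14/3   -7/3 ]
R4 <- R4 - (-5/3)*R1:  [     0   -8/3  -22/3   -2/3 ]
R3 <- R3 - (11/24)*R2:  [       0        0  -101/24    43/24 ]
R4 <- R4 - (-1/3)*R2:  [     0      0  -23/3  -11/3 ]
R4 <- R4 - (184/101)*R3:  [        0         0         0  -700/101 ]
Upper-triangular form:
[ -3  2       -2        -4 ]
[  0  8       -1        -9 ]
[  0  0  -101/24     43/24 ]
[  0  0        0  -700/101 ]
det(A) = (-1)^0 * (-3) * (8) * (-101/24) * (-700/101) = -700  (0 row swaps -> sign +1)

det(A) = -700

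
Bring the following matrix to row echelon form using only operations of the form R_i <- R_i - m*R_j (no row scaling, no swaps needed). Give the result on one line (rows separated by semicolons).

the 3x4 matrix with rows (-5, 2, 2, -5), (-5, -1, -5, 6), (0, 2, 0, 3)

REF = [-5 2 2 -5; 0 -3 -7 11; 0 0 -14/3 31/3]

Forward elimination:
R2 <- R2 - (1)*R1:  [  0  -3  -7  11 ]
R3 <- R3 - (-2/3)*R2:  [     0      0  -14/3   31/3 ]
Row echelon form:
[ -5   2      2    -5 ]
[  0  -3     -7    11 ]
[  0   0  -14/3  31/3 ]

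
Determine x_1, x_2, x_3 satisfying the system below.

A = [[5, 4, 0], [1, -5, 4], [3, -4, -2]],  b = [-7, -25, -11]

Forward elimination on [A|b]:
R2 <- R2 - (1/5)*R1:  [      0   -29/5       4  -118/5 ]
R3 <- R3 - (3/5)*R1:  [     0  -32/5     -2  -34/5 ]
R3 <- R3 - (32/29)*R2:  [       0        0  -186/29   558/29 ]
Row echelon form:
[ 5      4        0  |      -7 ]
[ 0  -29/5        4  |  -118/5 ]
[ 0      0  -186/29  |  558/29 ]
Back-substitution:
x_3 = (558/29) / (-186/29) = -3
x_2 = (-118/5 - (4)*(-3)) / (-29/5) = 2
x_1 = (-7 - (4)*(2)) / 5 = -3

(-3, 2, -3)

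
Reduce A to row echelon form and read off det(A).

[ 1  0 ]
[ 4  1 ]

Forward elimination:
R2 <- R2 - (4)*R1:  [ 0  1 ]
Upper-triangular form:
[ 1  0 ]
[ 0  1 ]
det(A) = (-1)^0 * (1) * (1) = 1  (0 row swaps -> sign +1)

det(A) = 1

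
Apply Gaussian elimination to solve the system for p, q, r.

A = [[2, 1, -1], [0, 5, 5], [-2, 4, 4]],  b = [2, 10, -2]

(5, -3, 5)

Forward elimination on [A|b]:
R3 <- R3 - (-1)*R1:  [ 0  5  3  0 ]
R3 <- R3 - (1)*R2:  [   0    0   -2  -10 ]
Row echelon form:
[ 2  1  -1  |    2 ]
[ 0  5   5  |   10 ]
[ 0  0  -2  |  -10 ]
Back-substitution:
r = (-10) / -2 = 5
q = (10 - (5)*(5)) / 5 = -3
p = (2 - (1)*(-3) - (-1)*(5)) / 2 = 5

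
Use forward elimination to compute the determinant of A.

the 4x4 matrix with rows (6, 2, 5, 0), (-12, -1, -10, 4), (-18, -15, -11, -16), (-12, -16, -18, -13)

Forward elimination:
R2 <- R2 - (-2)*R1:  [ 0  3  0  4 ]
R3 <- R3 - (-3)*R1:  [   0   -9    4  -16 ]
R4 <- R4 - (-2)*R1:  [   0  -12   -8  -13 ]
R3 <- R3 - (-3)*R2:  [  0   0   4  -4 ]
R4 <- R4 - (-4)*R2:  [  0   0  -8   3 ]
R4 <- R4 - (-2)*R3:  [  0   0   0  -5 ]
Upper-triangular form:
[ 6  2  5   0 ]
[ 0  3  0   4 ]
[ 0  0  4  -4 ]
[ 0  0  0  -5 ]
det(A) = (-1)^0 * (6) * (3) * (4) * (-5) = -360  (0 row swaps -> sign +1)

det(A) = -360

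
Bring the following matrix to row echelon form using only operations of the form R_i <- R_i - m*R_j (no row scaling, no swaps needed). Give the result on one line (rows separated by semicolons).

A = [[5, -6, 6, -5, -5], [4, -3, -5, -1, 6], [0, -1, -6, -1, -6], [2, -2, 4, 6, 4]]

REF = [5 -6 6 -5 -5; 0 9/5 -49/5 3 10; 0 0 -103/9 2/3 -4/9; 0 0 0 778/103 374/103]

Forward elimination:
R2 <- R2 - (4/5)*R1:  [     0    9/5  -49/5      3     10 ]
R4 <- R4 - (2/5)*R1:  [   0  2/5  8/5    8    6 ]
R3 <- R3 - (-5/9)*R2:  [      0       0  -103/9     2/3    -4/9 ]
R4 <- R4 - (2/9)*R2:  [    0     0  34/9  22/3  34/9 ]
R4 <- R4 - (-34/103)*R3:  [       0        0        0  778/103  374/103 ]
Row echelon form:
[ 5   -6       6       -5       -5 ]
[ 0  9/5   -49/5        3       10 ]
[ 0    0  -103/9      2/3     -4/9 ]
[ 0    0       0  778/103  374/103 ]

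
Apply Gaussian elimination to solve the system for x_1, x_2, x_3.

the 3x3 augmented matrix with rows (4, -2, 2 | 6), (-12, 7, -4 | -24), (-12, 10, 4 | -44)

Forward elimination on [A|b]:
R2 <- R2 - (-3)*R1:  [  0   1   2  -6 ]
R3 <- R3 - (-3)*R1:  [   0    4   10  -26 ]
R3 <- R3 - (4)*R2:  [  0   0   2  -2 ]
Row echelon form:
[ 4  -2  2  |   6 ]
[ 0   1  2  |  -6 ]
[ 0   0  2  |  -2 ]
Back-substitution:
x_3 = (-2) / 2 = -1
x_2 = (-6 - (2)*(-1)) / 1 = -4
x_1 = (6 - (-2)*(-4) - (2)*(-1)) / 4 = 0

(0, -4, -1)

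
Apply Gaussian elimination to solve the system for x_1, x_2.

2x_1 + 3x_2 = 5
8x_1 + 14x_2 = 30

Forward elimination on [A|b]:
R2 <- R2 - (4)*R1:  [  0   2  10 ]
Row echelon form:
[ 2  3  |   5 ]
[ 0  2  |  10 ]
Back-substitution:
x_2 = (10) / 2 = 5
x_1 = (5 - (3)*(5)) / 2 = -5

(-5, 5)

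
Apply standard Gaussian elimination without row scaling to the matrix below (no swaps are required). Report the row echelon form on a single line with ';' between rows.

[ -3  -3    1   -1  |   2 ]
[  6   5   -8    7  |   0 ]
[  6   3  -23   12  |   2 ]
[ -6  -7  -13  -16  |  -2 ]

REF = [-3 -3 1 -1 2; 0 -1 -6 5 4; 0 0 -3 -5 -6; 0 0 0 -4 8]

Forward elimination:
R2 <- R2 - (-2)*R1:  [  0  -1  -6   5   4 ]
R3 <- R3 - (-2)*R1:  [   0   -3  -21   10    6 ]
R4 <- R4 - (2)*R1:  [   0   -1  -15  -14   -6 ]
R3 <- R3 - (3)*R2:  [  0   0  -3  -5  -6 ]
R4 <- R4 - (1)*R2:  [   0    0   -9  -19  -10 ]
R4 <- R4 - (3)*R3:  [  0   0   0  -4   8 ]
Row echelon form:
[ -3  -3   1  -1  |   2 ]
[  0  -1  -6   5  |   4 ]
[  0   0  -3  -5  |  -6 ]
[  0   0   0  -4  |   8 ]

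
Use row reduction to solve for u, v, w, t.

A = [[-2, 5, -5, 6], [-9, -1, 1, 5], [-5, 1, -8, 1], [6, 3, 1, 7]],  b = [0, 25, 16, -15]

Forward elimination on [A|b]:
R2 <- R2 - (9/2)*R1:  [     0  -47/2   47/2    -22     25 ]
R3 <- R3 - (5/2)*R1:  [     0  -23/2    9/2    -14     16 ]
R4 <- R4 - (-3)*R1:  [   0   18  -14   25  -15 ]
R3 <- R3 - (23/47)*R2:  [       0        0       -7  -152/47   177/47 ]
R4 <- R4 - (-36/47)*R2:  [      0       0       4  383/47  195/47 ]
R4 <- R4 - (-4/7)*R3:  [        0         0         0  2073/329  2073/329 ]
Row echelon form:
[ -2      5    -5         6  |         0 ]
[  0  -47/2  47/2       -22  |        25 ]
[  0      0    -7   -152/47  |    177/47 ]
[  0      0     0  2073/329  |  2073/329 ]
Back-substitution:
t = (2073/329) / (2073/329) = 1
w = (177/47 - (-152/47)*(1)) / -7 = -1
v = (25 - (47/2)*(-1) - (-22)*(1)) / (-47/2) = -3
u = (0 - (5)*(-3) - (-5)*(-1) - (6)*(1)) / -2 = -2

(-2, -3, -1, 1)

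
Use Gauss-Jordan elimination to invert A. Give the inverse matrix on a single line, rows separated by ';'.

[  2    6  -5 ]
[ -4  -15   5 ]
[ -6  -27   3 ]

Gauss-Jordan on [A | I]:
R1 <- (1/2)*R1:  [    1     3  -5/2  |   1/2     0     0 ]
R2 <- R2 - (-4)*R1:  [  0  -3  -5  |   2   1   0 ]
R3 <- R3 - (-6)*R1:  [   0   -9  -12  |    3    0    1 ]
R2 <- (1/-3)*R2:  [    0     1   5/3  |  -2/3  -1/3     0 ]
R1 <- R1 - (3)*R2:  [     1      0  -15/2  |    5/2      1      0 ]
R3 <- R3 - (-9)*R2:  [  0   0   3  |  -3  -3   1 ]
R3 <- (1/3)*R3:  [   0    0    1  |   -1   -1  1/3 ]
R1 <- R1 - (-15/2)*R3:  [     1      0      0  |     -5  -13/2    5/2 ]
R2 <- R2 - (5/3)*R3:  [    0     1     0  |     1   4/3  -5/9 ]
Right block of [I | A^{-1}] is the inverse:
[ -5  -13/2   5/2 ]
[  1    4/3  -5/9 ]
[ -1     -1   1/3 ]

inverse = [-5 -13/2 5/2; 1 4/3 -5/9; -1 -1 1/3]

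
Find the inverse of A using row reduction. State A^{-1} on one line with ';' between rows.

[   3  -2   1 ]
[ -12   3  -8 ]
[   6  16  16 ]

inverse = [88/15 8/5 13/30; 24/5 7/5 2/5; -7 -2 -1/2]

Gauss-Jordan on [A | I]:
R1 <- (1/3)*R1:  [    1  -2/3   1/3  |   1/3     0     0 ]
R2 <- R2 - (-12)*R1:  [  0  -5  -4  |   4   1   0 ]
R3 <- R3 - (6)*R1:  [  0  20  14  |  -2   0   1 ]
R2 <- (1/-5)*R2:  [    0     1   4/5  |  -4/5  -1/5     0 ]
R1 <- R1 - (-2/3)*R2:  [     1      0  13/15  |   -1/5  -2/15      0 ]
R3 <- R3 - (20)*R2:  [  0   0  -2  |  14   4   1 ]
R3 <- (1/-2)*R3:  [    0     0     1  |    -7    -2  -1/2 ]
R1 <- R1 - (13/15)*R3:  [     1      0      0  |  88/15    8/5  13/30 ]
R2 <- R2 - (4/5)*R3:  [    0     1     0  |  24/5   7/5   2/5 ]
Right block of [I | A^{-1}] is the inverse:
[ 88/15  8/5  13/30 ]
[  24/5  7/5    2/5 ]
[    -7   -2   -1/2 ]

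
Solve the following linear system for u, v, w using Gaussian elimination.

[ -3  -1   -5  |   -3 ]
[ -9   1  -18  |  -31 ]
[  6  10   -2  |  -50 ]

Forward elimination on [A|b]:
R2 <- R2 - (3)*R1:  [   0    4   -3  -22 ]
R3 <- R3 - (-2)*R1:  [   0    8  -12  -56 ]
R3 <- R3 - (2)*R2:  [   0    0   -6  -12 ]
Row echelon form:
[ -3  -1  -5  |   -3 ]
[  0   4  -3  |  -22 ]
[  0   0  -6  |  -12 ]
Back-substitution:
w = (-12) / -6 = 2
v = (-22 - (-3)*(2)) / 4 = -4
u = (-3 - (-1)*(-4) - (-5)*(2)) / -3 = -1

(-1, -4, 2)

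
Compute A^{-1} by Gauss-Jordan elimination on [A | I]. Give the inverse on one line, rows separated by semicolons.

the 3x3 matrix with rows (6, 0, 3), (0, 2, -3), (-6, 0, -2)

Gauss-Jordan on [A | I]:
R1 <- (1/6)*R1:  [   1    0  1/2  |  1/6    0    0 ]
R3 <- R3 - (-6)*R1:  [ 0  0  1  |  1  0  1 ]
R2 <- (1/2)*R2:  [    0     1  -3/2  |     0   1/2     0 ]
R1 <- R1 - (1/2)*R3:  [    1     0     0  |  -1/3     0  -1/2 ]
R2 <- R2 - (-3/2)*R3:  [   0    1    0  |  3/2  1/2  3/2 ]
Right block of [I | A^{-1}] is the inverse:
[ -1/3    0  -1/2 ]
[  3/2  1/2   3/2 ]
[    1    0     1 ]

inverse = [-1/3 0 -1/2; 3/2 1/2 3/2; 1 0 1]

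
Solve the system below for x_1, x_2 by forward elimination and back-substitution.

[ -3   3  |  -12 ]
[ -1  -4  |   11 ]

(1, -3)

Forward elimination on [A|b]:
R2 <- R2 - (1/3)*R1:  [  0  -5  15 ]
Row echelon form:
[ -3   3  |  -12 ]
[  0  -5  |   15 ]
Back-substitution:
x_2 = (15) / -5 = -3
x_1 = (-12 - (3)*(-3)) / -3 = 1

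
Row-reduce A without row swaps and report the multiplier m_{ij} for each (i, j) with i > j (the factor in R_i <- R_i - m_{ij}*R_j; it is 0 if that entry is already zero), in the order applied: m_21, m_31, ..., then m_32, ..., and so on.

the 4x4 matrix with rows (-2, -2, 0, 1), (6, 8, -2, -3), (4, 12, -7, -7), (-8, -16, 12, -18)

multipliers: -3, -2, 4, 4, -4, 4

Forward elimination:
R2 <- R2 - (-3)*R1:  [  0   2  -2   0 ]
R3 <- R3 - (-2)*R1:  [  0   8  -7  -5 ]
R4 <- R4 - (4)*R1:  [   0   -8   12  -22 ]
R3 <- R3 - (4)*R2:  [  0   0   1  -5 ]
R4 <- R4 - (-4)*R2:  [   0    0    4  -22 ]
R4 <- R4 - (4)*R3:  [  0   0   0  -2 ]
Multipliers (in order of application): m_{21} = -3, m_{31} = -2, m_{41} = 4, m_{32} = 4, m_{42} = -4, m_{43} = 4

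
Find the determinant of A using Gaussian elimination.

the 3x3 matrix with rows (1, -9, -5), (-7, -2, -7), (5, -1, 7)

Forward elimination:
R2 <- R2 - (-7)*R1:  [   0  -65  -42 ]
R3 <- R3 - (5)*R1:  [  0  44  32 ]
R3 <- R3 - (-44/65)*R2:  [      0       0  232/65 ]
Upper-triangular form:
[ 1   -9      -5 ]
[ 0  -65     -42 ]
[ 0    0  232/65 ]
det(A) = (-1)^0 * (1) * (-65) * (232/65) = -232  (0 row swaps -> sign +1)

det(A) = -232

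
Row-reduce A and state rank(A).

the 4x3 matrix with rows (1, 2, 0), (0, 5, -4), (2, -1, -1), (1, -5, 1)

rank(A) = 3

Row reduction:
R3 <- R3 - (2)*R1:  [  0  -5  -1 ]
R4 <- R4 - (1)*R1:  [  0  -7   1 ]
R3 <- R3 - (-1)*R2:  [  0   0  -5 ]
R4 <- R4 - (-7/5)*R2:  [     0      0  -23/5 ]
R4 <- R4 - (23/25)*R3:  [ 0  0  0 ]
Row echelon form:
[ 1  2   0 ]
[ 0  5  -4 ]
[ 0  0  -5 ]
[ 0  0   0 ]
Nonzero rows / pivot columns: 3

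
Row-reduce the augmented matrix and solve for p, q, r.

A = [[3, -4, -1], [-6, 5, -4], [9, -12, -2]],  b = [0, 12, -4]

Forward elimination on [A|b]:
R2 <- R2 - (-2)*R1:  [  0  -3  -6  12 ]
R3 <- R3 - (3)*R1:  [  0   0   1  -4 ]
Row echelon form:
[ 3  -4  -1  |   0 ]
[ 0  -3  -6  |  12 ]
[ 0   0   1  |  -4 ]
Back-substitution:
r = (-4) / 1 = -4
q = (12 - (-6)*(-4)) / -3 = 4
p = (0 - (-4)*(4) - (-1)*(-4)) / 3 = 4

(4, 4, -4)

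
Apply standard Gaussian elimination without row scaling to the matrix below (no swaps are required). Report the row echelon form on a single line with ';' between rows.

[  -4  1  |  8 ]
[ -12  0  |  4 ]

REF = [-4 1 8; 0 -3 -20]

Forward elimination:
R2 <- R2 - (3)*R1:  [   0   -3  -20 ]
Row echelon form:
[ -4   1  |    8 ]
[  0  -3  |  -20 ]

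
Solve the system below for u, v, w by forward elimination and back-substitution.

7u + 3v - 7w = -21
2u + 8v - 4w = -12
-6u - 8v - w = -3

(0, 0, 3)

Forward elimination on [A|b]:
R2 <- R2 - (2/7)*R1:  [    0  50/7    -2    -6 ]
R3 <- R3 - (-6/7)*R1:  [     0  -38/7     -7    -21 ]
R3 <- R3 - (-19/25)*R2:  [       0        0  -213/25  -639/25 ]
Row echelon form:
[ 7     3       -7  |      -21 ]
[ 0  50/7       -2  |       -6 ]
[ 0     0  -213/25  |  -639/25 ]
Back-substitution:
w = (-639/25) / (-213/25) = 3
v = (-6 - (-2)*(3)) / (50/7) = 0
u = (-21 - (3)*(0) - (-7)*(3)) / 7 = 0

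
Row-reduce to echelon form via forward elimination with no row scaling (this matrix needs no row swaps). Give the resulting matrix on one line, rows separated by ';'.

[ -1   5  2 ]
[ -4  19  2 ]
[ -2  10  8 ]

REF = [-1 5 2; 0 -1 -6; 0 0 4]

Forward elimination:
R2 <- R2 - (4)*R1:  [  0  -1  -6 ]
R3 <- R3 - (2)*R1:  [ 0  0  4 ]
Row echelon form:
[ -1   5   2 ]
[  0  -1  -6 ]
[  0   0   4 ]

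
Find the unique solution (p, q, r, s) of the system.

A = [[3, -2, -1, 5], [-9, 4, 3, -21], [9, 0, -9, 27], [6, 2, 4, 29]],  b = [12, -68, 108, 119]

Forward elimination on [A|b]:
R2 <- R2 - (-3)*R1:  [   0   -2    0   -6  -32 ]
R3 <- R3 - (3)*R1:  [  0   6  -6  12  72 ]
R4 <- R4 - (2)*R1:  [  0   6   6  19  95 ]
R3 <- R3 - (-3)*R2:  [   0    0   -6   -6  -24 ]
R4 <- R4 - (-3)*R2:  [  0   0   6   1  -1 ]
R4 <- R4 - (-1)*R3:  [   0    0    0   -5  -25 ]
Row echelon form:
[ 3  -2  -1   5  |   12 ]
[ 0  -2   0  -6  |  -32 ]
[ 0   0  -6  -6  |  -24 ]
[ 0   0   0  -5  |  -25 ]
Back-substitution:
s = (-25) / -5 = 5
r = (-24 - (-6)*(5)) / -6 = -1
q = (-32 - (-6)*(5)) / -2 = 1
p = (12 - (-2)*(1) - (-1)*(-1) - (5)*(5)) / 3 = -4

(-4, 1, -1, 5)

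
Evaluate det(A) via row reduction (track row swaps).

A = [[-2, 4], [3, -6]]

det(A) = 0

Forward elimination:
R2 <- R2 - (-3/2)*R1:  [ 0  0 ]
Upper-triangular form:
[ -2  4 ]
[  0  0 ]
det(A) = (-1)^0 * (-2) * (0) = 0  (0 row swaps -> sign +1)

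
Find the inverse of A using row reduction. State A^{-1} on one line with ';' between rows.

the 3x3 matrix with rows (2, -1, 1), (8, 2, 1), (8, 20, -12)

Gauss-Jordan on [A | I]:
R1 <- (1/2)*R1:  [    1  -1/2   1/2  |   1/2     0     0 ]
R2 <- R2 - (8)*R1:  [  0   6  -3  |  -4   1   0 ]
R3 <- R3 - (8)*R1:  [   0   24  -16  |   -4    0    1 ]
R2 <- (1/6)*R2:  [    0     1  -1/2  |  -2/3   1/6     0 ]
R1 <- R1 - (-1/2)*R2:  [    1     0   1/4  |   1/6  1/12     0 ]
R3 <- R3 - (24)*R2:  [  0   0  -4  |  12  -4   1 ]
R3 <- (1/-4)*R3:  [    0     0     1  |    -3     1  -1/4 ]
R1 <- R1 - (1/4)*R3:  [     1      0      0  |  11/12   -1/6   1/16 ]
R2 <- R2 - (-1/2)*R3:  [     0      1      0  |  -13/6    2/3   -1/8 ]
Right block of [I | A^{-1}] is the inverse:
[ 11/12  -1/6  1/16 ]
[ -13/6   2/3  -1/8 ]
[    -3     1  -1/4 ]

inverse = [11/12 -1/6 1/16; -13/6 2/3 -1/8; -3 1 -1/4]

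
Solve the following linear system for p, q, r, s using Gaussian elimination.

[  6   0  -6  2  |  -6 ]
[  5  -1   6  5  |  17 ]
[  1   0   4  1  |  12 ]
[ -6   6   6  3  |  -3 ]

Forward elimination on [A|b]:
R2 <- R2 - (5/6)*R1:  [    0    -1    11  10/3    22 ]
R3 <- R3 - (1/6)*R1:  [   0    0    5  2/3   13 ]
R4 <- R4 - (-1)*R1:  [  0   6   0   5  -9 ]
R4 <- R4 - (-6)*R2:  [   0    0   66   25  123 ]
R4 <- R4 - (66/5)*R3:  [      0       0       0    81/5  -243/5 ]
Row echelon form:
[ 6   0  -6     2  |      -6 ]
[ 0  -1  11  10/3  |      22 ]
[ 0   0   5   2/3  |      13 ]
[ 0   0   0  81/5  |  -243/5 ]
Back-substitution:
s = (-243/5) / (81/5) = -3
r = (13 - (2/3)*(-3)) / 5 = 3
q = (22 - (11)*(3) - (10/3)*(-3)) / -1 = 1
p = (-6 - (-6)*(3) - (2)*(-3)) / 6 = 3

(3, 1, 3, -3)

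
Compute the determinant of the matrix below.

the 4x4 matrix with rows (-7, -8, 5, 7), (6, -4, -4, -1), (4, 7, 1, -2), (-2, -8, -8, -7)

Forward elimination:
R2 <- R2 - (-6/7)*R1:  [     0  -76/7    2/7      5 ]
R3 <- R3 - (-4/7)*R1:  [    0  17/7  27/7     2 ]
R4 <- R4 - (2/7)*R1:  [     0  -40/7  -66/7     -9 ]
R3 <- R3 - (-17/76)*R2:  [      0       0  149/38  237/76 ]
R4 <- R4 - (10/19)*R2:  [       0        0  -182/19  -221/19 ]
R4 <- R4 - (-364/149)*R3:  [        0         0         0  -598/149 ]
Upper-triangular form:
[ -7     -8       5         7 ]
[  0  -76/7     2/7         5 ]
[  0      0  149/38    237/76 ]
[  0      0       0  -598/149 ]
det(A) = (-1)^0 * (-7) * (-76/7) * (149/38) * (-598/149) = -1196  (0 row swaps -> sign +1)

det(A) = -1196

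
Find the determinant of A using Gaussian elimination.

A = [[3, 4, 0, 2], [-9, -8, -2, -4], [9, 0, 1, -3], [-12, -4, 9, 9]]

det(A) = -120

Forward elimination:
R2 <- R2 - (-3)*R1:  [  0   4  -2   2 ]
R3 <- R3 - (3)*R1:  [   0  -12    1   -9 ]
R4 <- R4 - (-4)*R1:  [  0  12   9  17 ]
R3 <- R3 - (-3)*R2:  [  0   0  -5  -3 ]
R4 <- R4 - (3)*R2:  [  0   0  15  11 ]
R4 <- R4 - (-3)*R3:  [ 0  0  0  2 ]
Upper-triangular form:
[ 3  4   0   2 ]
[ 0  4  -2   2 ]
[ 0  0  -5  -3 ]
[ 0  0   0   2 ]
det(A) = (-1)^0 * (3) * (4) * (-5) * (2) = -120  (0 row swaps -> sign +1)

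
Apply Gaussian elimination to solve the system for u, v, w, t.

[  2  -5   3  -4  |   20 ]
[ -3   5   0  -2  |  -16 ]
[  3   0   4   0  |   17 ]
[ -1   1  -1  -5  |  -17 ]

(-1, -3, 5, 2)

Forward elimination on [A|b]:
R2 <- R2 - (-3/2)*R1:  [    0  -5/2   9/2    -8    14 ]
R3 <- R3 - (3/2)*R1:  [    0  15/2  -1/2     6   -13 ]
R4 <- R4 - (-1/2)*R1:  [    0  -3/2   1/2    -7    -7 ]
R3 <- R3 - (-3)*R2:  [   0    0   13  -18   29 ]
R4 <- R4 - (3/5)*R2:  [     0      0  -11/5  -11/5  -77/5 ]
R4 <- R4 - (-11/65)*R3:  [       0        0        0  -341/65  -682/65 ]
Row echelon form:
[ 2    -5    3       -4  |       20 ]
[ 0  -5/2  9/2       -8  |       14 ]
[ 0     0   13      -18  |       29 ]
[ 0     0    0  -341/65  |  -682/65 ]
Back-substitution:
t = (-682/65) / (-341/65) = 2
w = (29 - (-18)*(2)) / 13 = 5
v = (14 - (9/2)*(5) - (-8)*(2)) / (-5/2) = -3
u = (20 - (-5)*(-3) - (3)*(5) - (-4)*(2)) / 2 = -1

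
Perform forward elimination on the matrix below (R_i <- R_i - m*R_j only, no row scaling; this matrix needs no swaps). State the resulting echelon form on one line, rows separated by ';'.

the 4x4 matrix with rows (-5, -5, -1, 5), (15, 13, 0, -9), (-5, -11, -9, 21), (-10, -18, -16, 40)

Forward elimination:
R2 <- R2 - (-3)*R1:  [  0  -2  -3   6 ]
R3 <- R3 - (1)*R1:  [  0  -6  -8  16 ]
R4 <- R4 - (2)*R1:  [   0   -8  -14   30 ]
R3 <- R3 - (3)*R2:  [  0   0   1  -2 ]
R4 <- R4 - (4)*R2:  [  0   0  -2   6 ]
R4 <- R4 - (-2)*R3:  [ 0  0  0  2 ]
Row echelon form:
[ -5  -5  -1   5 ]
[  0  -2  -3   6 ]
[  0   0   1  -2 ]
[  0   0   0   2 ]

REF = [-5 -5 -1 5; 0 -2 -3 6; 0 0 1 -2; 0 0 0 2]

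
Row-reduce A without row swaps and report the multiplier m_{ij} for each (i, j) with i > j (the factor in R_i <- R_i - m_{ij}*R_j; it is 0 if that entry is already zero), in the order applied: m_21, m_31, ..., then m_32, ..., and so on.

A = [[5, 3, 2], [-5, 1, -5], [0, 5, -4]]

Forward elimination:
R2 <- R2 - (-1)*R1:  [  0   4  -3 ]
R3: entry in column 1 is already 0 -> m_{31} = 0 (no row operation needed)
R3 <- R3 - (5/4)*R2:  [    0     0  -1/4 ]
Multipliers (in order of application): m_{21} = -1, m_{31} = 0, m_{32} = 5/4

multipliers: -1, 0, 5/4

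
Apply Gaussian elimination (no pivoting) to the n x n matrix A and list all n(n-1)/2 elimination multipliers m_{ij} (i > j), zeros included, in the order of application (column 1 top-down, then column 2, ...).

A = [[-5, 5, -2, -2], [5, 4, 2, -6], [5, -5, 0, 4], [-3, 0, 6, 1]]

multipliers: -1, -1, 3/5, 0, -1/3, -18/5

Forward elimination:
R2 <- R2 - (-1)*R1:  [  0   9   0  -8 ]
R3 <- R3 - (-1)*R1:  [  0   0  -2   2 ]
R4 <- R4 - (3/5)*R1:  [    0    -3  36/5  11/5 ]
R3: entry in column 2 is already 0 -> m_{32} = 0 (no row operation needed)
R4 <- R4 - (-1/3)*R2:  [     0      0   36/5  -7/15 ]
R4 <- R4 - (-18/5)*R3:  [      0       0       0  101/15 ]
Multipliers (in order of application): m_{21} = -1, m_{31} = -1, m_{41} = 3/5, m_{32} = 0, m_{42} = -1/3, m_{43} = -18/5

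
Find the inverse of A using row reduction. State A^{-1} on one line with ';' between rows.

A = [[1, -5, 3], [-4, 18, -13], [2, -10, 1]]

inverse = [-56/5 -5/2 11/10; -11/5 -1/2 1/10; 2/5 0 -1/5]

Gauss-Jordan on [A | I]:
R2 <- R2 - (-4)*R1:  [  0  -2  -1  |   4   1   0 ]
R3 <- R3 - (2)*R1:  [  0   0  -5  |  -2   0   1 ]
R2 <- (1/-2)*R2:  [    0     1   1/2  |    -2  -1/2     0 ]
R1 <- R1 - (-5)*R2:  [    1     0  11/2  |    -9  -5/2     0 ]
R3 <- (1/-5)*R3:  [    0     0     1  |   2/5     0  -1/5 ]
R1 <- R1 - (11/2)*R3:  [     1      0      0  |  -56/5   -5/2  11/10 ]
R2 <- R2 - (1/2)*R3:  [     0      1      0  |  -11/5   -1/2   1/10 ]
Right block of [I | A^{-1}] is the inverse:
[ -56/5  -5/2  11/10 ]
[ -11/5  -1/2   1/10 ]
[   2/5     0   -1/5 ]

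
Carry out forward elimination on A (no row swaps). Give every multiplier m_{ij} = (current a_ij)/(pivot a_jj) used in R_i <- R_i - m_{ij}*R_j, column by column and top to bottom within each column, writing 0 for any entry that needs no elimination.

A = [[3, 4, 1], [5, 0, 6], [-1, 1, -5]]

Forward elimination:
R2 <- R2 - (5/3)*R1:  [     0  -20/3   13/3 ]
R3 <- R3 - (-1/3)*R1:  [     0    7/3  -14/3 ]
R3 <- R3 - (-7/20)*R2:  [      0       0  -63/20 ]
Multipliers (in order of application): m_{21} = 5/3, m_{31} = -1/3, m_{32} = -7/20

multipliers: 5/3, -1/3, -7/20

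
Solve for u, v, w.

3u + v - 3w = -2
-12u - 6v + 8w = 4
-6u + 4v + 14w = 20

Forward elimination on [A|b]:
R2 <- R2 - (-4)*R1:  [  0  -2  -4  -4 ]
R3 <- R3 - (-2)*R1:  [  0   6   8  16 ]
R3 <- R3 - (-3)*R2:  [  0   0  -4   4 ]
Row echelon form:
[ 3   1  -3  |  -2 ]
[ 0  -2  -4  |  -4 ]
[ 0   0  -4  |   4 ]
Back-substitution:
w = (4) / -4 = -1
v = (-4 - (-4)*(-1)) / -2 = 4
u = (-2 - (1)*(4) - (-3)*(-1)) / 3 = -3

(-3, 4, -1)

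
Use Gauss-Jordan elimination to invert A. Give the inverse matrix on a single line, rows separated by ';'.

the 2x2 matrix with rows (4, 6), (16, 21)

inverse = [-7/4 1/2; 4/3 -1/3]

Gauss-Jordan on [A | I]:
R1 <- (1/4)*R1:  [   1  3/2  |  1/4    0 ]
R2 <- R2 - (16)*R1:  [  0  -3  |  -4   1 ]
R2 <- (1/-3)*R2:  [    0     1  |   4/3  -1/3 ]
R1 <- R1 - (3/2)*R2:  [    1     0  |  -7/4   1/2 ]
Right block of [I | A^{-1}] is the inverse:
[ -7/4   1/2 ]
[  4/3  -1/3 ]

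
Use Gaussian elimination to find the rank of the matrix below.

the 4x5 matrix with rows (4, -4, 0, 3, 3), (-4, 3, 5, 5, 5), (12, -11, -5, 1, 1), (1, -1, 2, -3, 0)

Row reduction:
R2 <- R2 - (-1)*R1:  [  0  -1   5   8   8 ]
R3 <- R3 - (3)*R1:  [  0   1  -5  -8  -8 ]
R4 <- R4 - (1/4)*R1:  [     0      0      2  -15/4   -3/4 ]
R3 <- R3 - (-1)*R2:  [ 0  0  0  0  0 ]
R3 <-> R4   (pivot in column 3 was zero)
[ 4  -4  0      3     3 ]
[ 0  -1  5      8     8 ]
[ 0   0  2  -15/4  -3/4 ]
[ 0   0  0      0     0 ]
Row echelon form:
[ 4  -4  0      3     3 ]
[ 0  -1  5      8     8 ]
[ 0   0  2  -15/4  -3/4 ]
[ 0   0  0      0     0 ]
Nonzero rows / pivot columns: 3

rank(A) = 3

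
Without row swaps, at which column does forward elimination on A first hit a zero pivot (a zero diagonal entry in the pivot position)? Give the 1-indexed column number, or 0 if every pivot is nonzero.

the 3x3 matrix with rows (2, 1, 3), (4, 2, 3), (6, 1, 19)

first zero-pivot column = 2

Naive forward elimination:
R2 <- R2 - (2)*R1:  [  0   0  -3 ]
R3 <- R3 - (3)*R1:  [  0  -2  10 ]
Matrix at this point:
[ 2   1   3 ]
[ 0   0  -3 ]
[ 0  -2  10 ]
Pivot entry (2,2) is zero but row 3 has -2 in column 2 -> naive elimination stops; a row interchange (e.g. R2 <-> R3) would be required here.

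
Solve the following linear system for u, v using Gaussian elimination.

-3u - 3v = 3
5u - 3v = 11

Forward elimination on [A|b]:
R2 <- R2 - (-5/3)*R1:  [  0  -8  16 ]
Row echelon form:
[ -3  -3  |   3 ]
[  0  -8  |  16 ]
Back-substitution:
v = (16) / -8 = -2
u = (3 - (-3)*(-2)) / -3 = 1

(1, -2)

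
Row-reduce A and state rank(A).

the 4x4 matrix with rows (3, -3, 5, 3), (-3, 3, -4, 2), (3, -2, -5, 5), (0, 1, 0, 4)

Row reduction:
R2 <- R2 - (-1)*R1:  [ 0  0  1  5 ]
R3 <- R3 - (1)*R1:  [   0    1  -10    2 ]
R2 <-> R3   (pivot in column 2 was zero)
[ 3  -3    5  3 ]
[ 0   1  -10  2 ]
[ 0   0    1  5 ]
[ 0   1    0  4 ]
R4 <- R4 - (1)*R2:  [  0   0  10   2 ]
R4 <- R4 - (10)*R3:  [   0    0    0  -48 ]
Row echelon form:
[ 3  -3    5    3 ]
[ 0   1  -10    2 ]
[ 0   0    1    5 ]
[ 0   0    0  -48 ]
Nonzero rows / pivot columns: 4

rank(A) = 4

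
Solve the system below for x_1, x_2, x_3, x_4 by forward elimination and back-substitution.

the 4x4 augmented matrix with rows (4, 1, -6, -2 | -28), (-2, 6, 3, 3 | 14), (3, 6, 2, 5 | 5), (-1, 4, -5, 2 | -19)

Forward elimination on [A|b]:
R2 <- R2 - (-1/2)*R1:  [    0  13/2     0     2     0 ]
R3 <- R3 - (3/4)*R1:  [    0  21/4  13/2  13/2    26 ]
R4 <- R4 - (-1/4)*R1:  [     0   17/4  -13/2    3/2    -26 ]
R3 <- R3 - (21/26)*R2:  [      0       0    13/2  127/26      26 ]
R4 <- R4 - (17/26)*R2:  [     0      0  -13/2   5/26    -26 ]
R4 <- R4 - (-1)*R3:  [     0      0      0  66/13      0 ]
Row echelon form:
[ 4     1    -6      -2  |  -28 ]
[ 0  13/2     0       2  |    0 ]
[ 0     0  13/2  127/26  |   26 ]
[ 0     0     0   66/13  |    0 ]
Back-substitution:
x_4 = (0) / (66/13) = 0
x_3 = (26 - (127/26)*(0)) / (13/2) = 4
x_2 = (0 - (2)*(0)) / (13/2) = 0
x_1 = (-28 - (1)*(0) - (-6)*(4) - (-2)*(0)) / 4 = -1

(-1, 0, 4, 0)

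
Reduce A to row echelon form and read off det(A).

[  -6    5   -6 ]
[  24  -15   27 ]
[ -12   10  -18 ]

det(A) = 180

Forward elimination:
R2 <- R2 - (-4)*R1:  [ 0  5  3 ]
R3 <- R3 - (2)*R1:  [  0   0  -6 ]
Upper-triangular form:
[ -6  5  -6 ]
[  0  5   3 ]
[  0  0  -6 ]
det(A) = (-1)^0 * (-6) * (5) * (-6) = 180  (0 row swaps -> sign +1)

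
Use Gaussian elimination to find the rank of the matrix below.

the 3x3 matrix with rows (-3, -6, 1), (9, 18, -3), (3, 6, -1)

Row reduction:
R2 <- R2 - (-3)*R1:  [ 0  0  0 ]
R3 <- R3 - (-1)*R1:  [ 0  0  0 ]
Row echelon form:
[ -3  -6  1 ]
[  0   0  0 ]
[  0   0  0 ]
Nonzero rows / pivot columns: 1

rank(A) = 1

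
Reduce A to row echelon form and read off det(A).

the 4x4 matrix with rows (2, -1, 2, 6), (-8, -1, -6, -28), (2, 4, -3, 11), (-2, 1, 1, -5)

Forward elimination:
R2 <- R2 - (-4)*R1:  [  0  -5   2  -4 ]
R3 <- R3 - (1)*R1:  [  0   5  -5   5 ]
R4 <- R4 - (-1)*R1:  [ 0  0  3  1 ]
R3 <- R3 - (-1)*R2:  [  0   0  -3   1 ]
R4 <- R4 - (-1)*R3:  [ 0  0  0  2 ]
Upper-triangular form:
[ 2  -1   2   6 ]
[ 0  -5   2  -4 ]
[ 0   0  -3   1 ]
[ 0   0   0   2 ]
det(A) = (-1)^0 * (2) * (-5) * (-3) * (2) = 60  (0 row swaps -> sign +1)

det(A) = 60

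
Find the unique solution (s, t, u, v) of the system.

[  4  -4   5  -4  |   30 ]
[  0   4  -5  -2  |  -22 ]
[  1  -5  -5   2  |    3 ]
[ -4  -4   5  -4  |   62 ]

(-4, -5, 2, -4)

Forward elimination on [A|b]:
R3 <- R3 - (1/4)*R1:  [     0     -4  -25/4      3   -9/2 ]
R4 <- R4 - (-1)*R1:  [  0  -8  10  -8  92 ]
R3 <- R3 - (-1)*R2:  [     0      0  -45/4      1  -53/2 ]
R4 <- R4 - (-2)*R2:  [   0    0    0  -12   48 ]
Row echelon form:
[ 4  -4      5   -4  |     30 ]
[ 0   4     -5   -2  |    -22 ]
[ 0   0  -45/4    1  |  -53/2 ]
[ 0   0      0  -12  |     48 ]
Back-substitution:
v = (48) / -12 = -4
u = (-53/2 - (1)*(-4)) / (-45/4) = 2
t = (-22 - (-5)*(2) - (-2)*(-4)) / 4 = -5
s = (30 - (-4)*(-5) - (5)*(2) - (-4)*(-4)) / 4 = -4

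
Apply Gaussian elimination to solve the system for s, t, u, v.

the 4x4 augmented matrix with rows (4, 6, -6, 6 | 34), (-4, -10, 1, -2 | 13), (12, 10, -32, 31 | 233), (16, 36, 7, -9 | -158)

Forward elimination on [A|b]:
R2 <- R2 - (-1)*R1:  [  0  -4  -5   4  47 ]
R3 <- R3 - (3)*R1:  [   0   -8  -14   13  131 ]
R4 <- R4 - (4)*R1:  [    0    12    31   -33  -294 ]
R3 <- R3 - (2)*R2:  [  0   0  -4   5  37 ]
R4 <- R4 - (-3)*R2:  [    0     0    16   -21  -153 ]
R4 <- R4 - (-4)*R3:  [  0   0   0  -1  -5 ]
Row echelon form:
[ 4   6  -6   6  |  34 ]
[ 0  -4  -5   4  |  47 ]
[ 0   0  -4   5  |  37 ]
[ 0   0   0  -1  |  -5 ]
Back-substitution:
v = (-5) / -1 = 5
u = (37 - (5)*(5)) / -4 = -3
t = (47 - (-5)*(-3) - (4)*(5)) / -4 = -3
s = (34 - (6)*(-3) - (-6)*(-3) - (6)*(5)) / 4 = 1

(1, -3, -3, 5)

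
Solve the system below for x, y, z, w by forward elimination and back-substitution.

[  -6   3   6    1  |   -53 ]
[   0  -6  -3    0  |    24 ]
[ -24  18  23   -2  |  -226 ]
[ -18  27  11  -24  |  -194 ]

(4, -2, -4, 1)

Forward elimination on [A|b]:
R3 <- R3 - (4)*R1:  [   0    6   -1   -6  -14 ]
R4 <- R4 - (3)*R1:  [   0   18   -7  -27  -35 ]
R3 <- R3 - (-1)*R2:  [  0   0  -4  -6  10 ]
R4 <- R4 - (-3)*R2:  [   0    0  -16  -27   37 ]
R4 <- R4 - (4)*R3:  [  0   0   0  -3  -3 ]
Row echelon form:
[ -6   3   6   1  |  -53 ]
[  0  -6  -3   0  |   24 ]
[  0   0  -4  -6  |   10 ]
[  0   0   0  -3  |   -3 ]
Back-substitution:
w = (-3) / -3 = 1
z = (10 - (-6)*(1)) / -4 = -4
y = (24 - (-3)*(-4)) / -6 = -2
x = (-53 - (3)*(-2) - (6)*(-4) - (1)*(1)) / -6 = 4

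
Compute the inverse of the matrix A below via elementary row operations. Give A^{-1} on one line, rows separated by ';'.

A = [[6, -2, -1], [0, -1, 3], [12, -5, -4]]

inverse = [19/30 -1/10 -7/30; 6/5 -2/5 -3/5; 2/5 1/5 -1/5]

Gauss-Jordan on [A | I]:
R1 <- (1/6)*R1:  [    1  -1/3  -1/6  |   1/6     0     0 ]
R3 <- R3 - (12)*R1:  [  0  -1  -2  |  -2   0   1 ]
R2 <- (1/-1)*R2:  [  0   1  -3  |   0  -1   0 ]
R1 <- R1 - (-1/3)*R2:  [    1     0  -7/6  |   1/6  -1/3     0 ]
R3 <- R3 - (-1)*R2:  [  0   0  -5  |  -2  -1   1 ]
R3 <- (1/-5)*R3:  [    0     0     1  |   2/5   1/5  -1/5 ]
R1 <- R1 - (-7/6)*R3:  [     1      0      0  |  19/30  -1/10  -7/30 ]
R2 <- R2 - (-3)*R3:  [    0     1     0  |   6/5  -2/5  -3/5 ]
Right block of [I | A^{-1}] is the inverse:
[ 19/30  -1/10  -7/30 ]
[   6/5   -2/5   -3/5 ]
[   2/5    1/5   -1/5 ]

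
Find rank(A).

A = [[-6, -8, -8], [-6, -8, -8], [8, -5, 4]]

Row reduction:
R2 <- R2 - (1)*R1:  [ 0  0  0 ]
R3 <- R3 - (-4/3)*R1:  [     0  -47/3  -20/3 ]
R2 <-> R3   (pivot in column 2 was zero)
[ -6     -8     -8 ]
[  0  -47/3  -20/3 ]
[  0      0      0 ]
Row echelon form:
[ -6     -8     -8 ]
[  0  -47/3  -20/3 ]
[  0      0      0 ]
Nonzero rows / pivot columns: 2

rank(A) = 2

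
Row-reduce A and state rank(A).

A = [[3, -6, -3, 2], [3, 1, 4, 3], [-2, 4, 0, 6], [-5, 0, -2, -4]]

Row reduction:
R2 <- R2 - (1)*R1:  [ 0  7  7  1 ]
R3 <- R3 - (-2/3)*R1:  [    0     0    -2  22/3 ]
R4 <- R4 - (-5/3)*R1:  [    0   -10    -7  -2/3 ]
R4 <- R4 - (-10/7)*R2:  [     0      0      3  16/21 ]
R4 <- R4 - (-3/2)*R3:  [      0       0       0  247/21 ]
Row echelon form:
[ 3  -6  -3       2 ]
[ 0   7   7       1 ]
[ 0   0  -2    22/3 ]
[ 0   0   0  247/21 ]
Nonzero rows / pivot columns: 4

rank(A) = 4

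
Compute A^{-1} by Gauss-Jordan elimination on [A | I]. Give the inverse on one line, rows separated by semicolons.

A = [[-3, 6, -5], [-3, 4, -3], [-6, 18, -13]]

inverse = [1/9 -2/3 1/9; -7/6 1/2 1/3; -5/3 1 1/3]

Gauss-Jordan on [A | I]:
R1 <- (1/-3)*R1:  [    1    -2   5/3  |  -1/3     0     0 ]
R2 <- R2 - (-3)*R1:  [  0  -2   2  |  -1   1   0 ]
R3 <- R3 - (-6)*R1:  [  0   6  -3  |  -2   0   1 ]
R2 <- (1/-2)*R2:  [    0     1    -1  |   1/2  -1/2     0 ]
R1 <- R1 - (-2)*R2:  [    1     0  -1/3  |   2/3    -1     0 ]
R3 <- R3 - (6)*R2:  [  0   0   3  |  -5   3   1 ]
R3 <- (1/3)*R3:  [    0     0     1  |  -5/3     1   1/3 ]
R1 <- R1 - (-1/3)*R3:  [    1     0     0  |   1/9  -2/3   1/9 ]
R2 <- R2 - (-1)*R3:  [    0     1     0  |  -7/6   1/2   1/3 ]
Right block of [I | A^{-1}] is the inverse:
[  1/9  -2/3  1/9 ]
[ -7/6   1/2  1/3 ]
[ -5/3     1  1/3 ]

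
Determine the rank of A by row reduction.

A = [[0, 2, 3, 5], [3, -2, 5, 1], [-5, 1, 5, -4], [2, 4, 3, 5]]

Row reduction:
R1 <-> R2   (pivot in column 1 was zero)
[  3  -2  5   1 ]
[  0   2  3   5 ]
[ -5   1  5  -4 ]
[  2   4  3   5 ]
R3 <- R3 - (-5/3)*R1:  [    0  -7/3  40/3  -7/3 ]
R4 <- R4 - (2/3)*R1:  [    0  16/3  -1/3  13/3 ]
R3 <- R3 - (-7/6)*R2:  [     0      0  101/6    7/2 ]
R4 <- R4 - (8/3)*R2:  [     0      0  -25/3     -9 ]
R4 <- R4 - (-50/101)*R3:  [        0         0         0  -734/101 ]
Row echelon form:
[ 3  -2      5         1 ]
[ 0   2      3         5 ]
[ 0   0  101/6       7/2 ]
[ 0   0      0  -734/101 ]
Nonzero rows / pivot columns: 4

rank(A) = 4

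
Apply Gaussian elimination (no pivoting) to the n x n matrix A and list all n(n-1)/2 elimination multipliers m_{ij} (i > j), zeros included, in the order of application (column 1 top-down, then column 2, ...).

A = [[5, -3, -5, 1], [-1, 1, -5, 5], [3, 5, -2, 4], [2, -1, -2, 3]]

multipliers: -1/5, 3/5, 2/5, 17, 1/2, 3/103

Forward elimination:
R2 <- R2 - (-1/5)*R1:  [    0   2/5    -6  26/5 ]
R3 <- R3 - (3/5)*R1:  [    0  34/5     1  17/5 ]
R4 <- R4 - (2/5)*R1:  [    0   1/5     0  13/5 ]
R3 <- R3 - (17)*R2:  [   0    0  103  -85 ]
R4 <- R4 - (1/2)*R2:  [ 0  0  3  0 ]
R4 <- R4 - (3/103)*R3:  [       0        0        0  255/103 ]
Multipliers (in order of application): m_{21} = -1/5, m_{31} = 3/5, m_{41} = 2/5, m_{32} = 17, m_{42} = 1/2, m_{43} = 3/103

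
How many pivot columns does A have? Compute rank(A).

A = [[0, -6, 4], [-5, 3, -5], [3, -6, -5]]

rank(A) = 3

Row reduction:
R1 <-> R2   (pivot in column 1 was zero)
[ -5   3  -5 ]
[  0  -6   4 ]
[  3  -6  -5 ]
R3 <- R3 - (-3/5)*R1:  [     0  -21/5     -8 ]
R3 <- R3 - (7/10)*R2:  [     0      0  -54/5 ]
Row echelon form:
[ -5   3     -5 ]
[  0  -6      4 ]
[  0   0  -54/5 ]
Nonzero rows / pivot columns: 3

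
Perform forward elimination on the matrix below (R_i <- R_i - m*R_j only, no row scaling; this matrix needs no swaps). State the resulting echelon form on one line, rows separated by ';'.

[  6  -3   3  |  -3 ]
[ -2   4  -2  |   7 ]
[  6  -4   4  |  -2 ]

REF = [6 -3 3 -3; 0 3 -1 6; 0 0 2/3 3]

Forward elimination:
R2 <- R2 - (-1/3)*R1:  [  0   3  -1   6 ]
R3 <- R3 - (1)*R1:  [  0  -1   1   1 ]
R3 <- R3 - (-1/3)*R2:  [   0    0  2/3    3 ]
Row echelon form:
[ 6  -3    3  |  -3 ]
[ 0   3   -1  |   6 ]
[ 0   0  2/3  |   3 ]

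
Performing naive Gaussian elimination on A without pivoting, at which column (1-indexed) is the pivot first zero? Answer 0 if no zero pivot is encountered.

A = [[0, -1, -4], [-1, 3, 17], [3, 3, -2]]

first zero-pivot column = 1

Naive forward elimination:
Pivot entry (1,1) is zero but row 2 has -1 in column 1 -> naive elimination stops; a row interchange (e.g. R1 <-> R2) would be required here.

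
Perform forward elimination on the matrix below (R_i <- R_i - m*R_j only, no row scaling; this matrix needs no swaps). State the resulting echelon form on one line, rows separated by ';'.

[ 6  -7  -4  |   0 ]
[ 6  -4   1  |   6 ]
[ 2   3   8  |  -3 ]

REF = [6 -7 -4 0; 0 3 5 6; 0 0 4/9 -41/3]

Forward elimination:
R2 <- R2 - (1)*R1:  [ 0  3  5  6 ]
R3 <- R3 - (1/3)*R1:  [    0  16/3  28/3    -3 ]
R3 <- R3 - (16/9)*R2:  [     0      0    4/9  -41/3 ]
Row echelon form:
[ 6  -7   -4  |      0 ]
[ 0   3    5  |      6 ]
[ 0   0  4/9  |  -41/3 ]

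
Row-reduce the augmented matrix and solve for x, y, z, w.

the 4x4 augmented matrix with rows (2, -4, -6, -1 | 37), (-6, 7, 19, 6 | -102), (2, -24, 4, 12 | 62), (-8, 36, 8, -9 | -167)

(3, -5, -1, -5)

Forward elimination on [A|b]:
R2 <- R2 - (-3)*R1:  [  0  -5   1   3   9 ]
R3 <- R3 - (1)*R1:  [   0  -20   10   13   25 ]
R4 <- R4 - (-4)*R1:  [   0   20  -16  -13  -19 ]
R3 <- R3 - (4)*R2:  [   0    0    6    1  -11 ]
R4 <- R4 - (-4)*R2:  [   0    0  -12   -1   17 ]
R4 <- R4 - (-2)*R3:  [  0   0   0   1  -5 ]
Row echelon form:
[ 2  -4  -6  -1  |   37 ]
[ 0  -5   1   3  |    9 ]
[ 0   0   6   1  |  -11 ]
[ 0   0   0   1  |   -5 ]
Back-substitution:
w = (-5) / 1 = -5
z = (-11 - (1)*(-5)) / 6 = -1
y = (9 - (1)*(-1) - (3)*(-5)) / -5 = -5
x = (37 - (-4)*(-5) - (-6)*(-1) - (-1)*(-5)) / 2 = 3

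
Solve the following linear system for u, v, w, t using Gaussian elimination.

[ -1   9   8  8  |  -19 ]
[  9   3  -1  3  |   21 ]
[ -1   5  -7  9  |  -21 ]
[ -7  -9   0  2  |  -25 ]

Forward elimination on [A|b]:
R2 <- R2 - (-9)*R1:  [    0    84    71    75  -150 ]
R3 <- R3 - (1)*R1:  [   0   -4  -15    1   -2 ]
R4 <- R4 - (7)*R1:  [   0  -72  -56  -54  108 ]
R3 <- R3 - (-1/21)*R2:  [       0        0  -244/21     32/7    -64/7 ]
R4 <- R4 - (-6/7)*R2:  [      0       0    34/7    72/7  -144/7 ]
R4 <- R4 - (-51/122)*R3:  [        0         0         0    744/61  -1488/61 ]
Row echelon form:
[ -1   9        8       8  |       -19 ]
[  0  84       71      75  |      -150 ]
[  0   0  -244/21    32/7  |     -64/7 ]
[  0   0        0  744/61  |  -1488/61 ]
Back-substitution:
t = (-1488/61) / (744/61) = -2
w = (-64/7 - (32/7)*(-2)) / (-244/21) = 0
v = (-150 - (71)*(0) - (75)*(-2)) / 84 = 0
u = (-19 - (9)*(0) - (8)*(0) - (8)*(-2)) / -1 = 3

(3, 0, 0, -2)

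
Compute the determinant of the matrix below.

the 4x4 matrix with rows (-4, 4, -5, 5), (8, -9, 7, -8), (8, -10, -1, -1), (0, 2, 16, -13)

det(A) = -20

Forward elimination:
R2 <- R2 - (-2)*R1:  [  0  -1  -3   2 ]
R3 <- R3 - (-2)*R1:  [   0   -2  -11    9 ]
R3 <- R3 - (2)*R2:  [  0   0  -5   5 ]
R4 <- R4 - (-2)*R2:  [  0   0  10  -9 ]
R4 <- R4 - (-2)*R3:  [ 0  0  0  1 ]
Upper-triangular form:
[ -4   4  -5  5 ]
[  0  -1  -3  2 ]
[  0   0  -5  5 ]
[  0   0   0  1 ]
det(A) = (-1)^0 * (-4) * (-1) * (-5) * (1) = -20  (0 row swaps -> sign +1)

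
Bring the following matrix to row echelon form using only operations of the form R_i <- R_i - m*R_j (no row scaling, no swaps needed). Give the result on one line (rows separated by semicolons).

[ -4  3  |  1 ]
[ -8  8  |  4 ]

Forward elimination:
R2 <- R2 - (2)*R1:  [ 0  2  2 ]
Row echelon form:
[ -4  3  |  1 ]
[  0  2  |  2 ]

REF = [-4 3 1; 0 2 2]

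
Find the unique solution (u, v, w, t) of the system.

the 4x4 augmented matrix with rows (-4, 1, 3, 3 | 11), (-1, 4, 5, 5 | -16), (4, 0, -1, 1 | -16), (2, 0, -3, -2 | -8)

Forward elimination on [A|b]:
R2 <- R2 - (1/4)*R1:  [     0   15/4   17/4   17/4  -75/4 ]
R3 <- R3 - (-1)*R1:  [  0   1   2   4  -5 ]
R4 <- R4 - (-1/2)*R1:  [    0   1/2  -3/2  -1/2  -5/2 ]
R3 <- R3 - (4/15)*R2:  [     0      0  13/15  43/15      0 ]
R4 <- R4 - (2/15)*R2:  [      0       0  -31/15  -16/15       0 ]
R4 <- R4 - (-31/13)*R3:  [     0      0      0  75/13      0 ]
Row echelon form:
[ -4     1      3      3  |     11 ]
[  0  15/4   17/4   17/4  |  -75/4 ]
[  0     0  13/15  43/15  |      0 ]
[  0     0      0  75/13  |      0 ]
Back-substitution:
t = (0) / (75/13) = 0
w = (0 - (43/15)*(0)) / (13/15) = 0
v = (-75/4 - (17/4)*(0) - (17/4)*(0)) / (15/4) = -5
u = (11 - (1)*(-5) - (3)*(0) - (3)*(0)) / -4 = -4

(-4, -5, 0, 0)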